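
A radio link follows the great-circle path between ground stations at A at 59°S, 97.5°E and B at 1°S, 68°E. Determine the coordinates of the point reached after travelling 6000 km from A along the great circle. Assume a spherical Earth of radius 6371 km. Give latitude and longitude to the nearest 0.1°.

Write both endpoints as unit vectors p₁, p₂ with components (cos φ cos λ, cos φ sin λ, sin φ).
The central angle between the endpoints is δ = arccos(p₁·p₂) ≈ 1.089 rad (62.4°). The total great-circle distance is δ·R ≈ 1.089 × 6371 ≈ 6940 km, so the target fraction is f = 6000/6940 ≈ 0.865.
Interpolate at f ≈ 0.865 with slerp weights a = sin((1−f)δ)/sin δ ≈ 0.166, b = sin(fδ)/sin δ ≈ 0.912.
p = a·p₁ + b·p₂ ≈ (0.331, 0.930, -0.158); φ = arcsin(p_z) ≈ -9.09°, λ = atan2(p_y, p_x) ≈ 70.44°.

≈ 9.1°S, 70.4°E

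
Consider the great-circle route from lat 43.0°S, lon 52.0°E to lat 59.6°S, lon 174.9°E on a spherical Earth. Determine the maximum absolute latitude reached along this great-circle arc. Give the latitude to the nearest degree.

≈ 70°S

The great circle lies in the plane with unit normal n̂ = (p₁ × p₂)/|p₁ × p₂|.
Here n̂_z ≈ +0.337; the vertex latitude is φ_max = arccos|n̂_z| ≈ 70.3°.
Check via Clairaut: cos φ_max = |cos φ₁| · sin C = cos(43.0°)·sin(152.6°) ≈ 0.337, again giving ≈ 70.3°.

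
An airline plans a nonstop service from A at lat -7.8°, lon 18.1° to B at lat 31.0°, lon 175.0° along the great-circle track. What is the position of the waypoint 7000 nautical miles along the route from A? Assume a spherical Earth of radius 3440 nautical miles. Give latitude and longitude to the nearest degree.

Convert each endpoint to a unit vector on the sphere (x = cos φ cos λ, y = cos φ sin λ, z = sin φ).
The central angle between the endpoints is δ = arccos(p₁·p₂) ≈ 2.589 rad (148.3°). The total great-circle distance is δ·R ≈ 2.589 × 3440 ≈ 8905 nmi, so the target fraction is f = 7000/8905 ≈ 0.786.
Interpolate at f ≈ 0.786 with slerp weights a = sin((1−f)δ)/sin δ ≈ 1.002, b = sin(fδ)/sin δ ≈ 1.703.
p = a·p₁ + b·p₂ ≈ (-0.511, 0.436, 0.741); φ = arcsin(p_z) ≈ 47.83°, λ = atan2(p_y, p_x) ≈ 139.55°.

≈ lat 48°, lon 140°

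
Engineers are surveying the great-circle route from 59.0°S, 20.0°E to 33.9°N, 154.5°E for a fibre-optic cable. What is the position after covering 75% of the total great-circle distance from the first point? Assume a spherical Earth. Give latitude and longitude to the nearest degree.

≈ 4°N, 135°E

Write both endpoints as unit vectors p₁, p₂ with components (cos φ cos λ, cos φ sin λ, sin φ).
The central angle between the endpoints is δ = arccos(p₁·p₂) ≈ 2.462 rad (141.1°).
Interpolate at f = 0.75 with slerp weights a = sin((1−f)δ)/sin δ ≈ 0.918, b = sin(fδ)/sin δ ≈ 1.531.
p = a·p₁ + b·p₂ ≈ (-0.702, 0.709, 0.067); φ = arcsin(p_z) ≈ 3.82°, λ = atan2(p_y, p_x) ≈ 134.74°.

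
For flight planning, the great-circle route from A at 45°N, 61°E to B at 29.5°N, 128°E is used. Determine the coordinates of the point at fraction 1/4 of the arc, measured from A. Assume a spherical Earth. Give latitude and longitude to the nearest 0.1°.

≈ 45.2°N, 80.1°E

Write both endpoints as unit vectors p₁, p₂ with components (cos φ cos λ, cos φ sin λ, sin φ).
The central angle between the endpoints is δ = arccos(p₁·p₂) ≈ 0.941 rad (53.9°).
Interpolate at f = 1/4 with slerp weights a = sin((1−f)δ)/sin δ ≈ 0.803, b = sin(fδ)/sin δ ≈ 0.288.
p = a·p₁ + b·p₂ ≈ (0.121, 0.694, 0.710); φ = arcsin(p_z) ≈ 45.20°, λ = atan2(p_y, p_x) ≈ 80.15°.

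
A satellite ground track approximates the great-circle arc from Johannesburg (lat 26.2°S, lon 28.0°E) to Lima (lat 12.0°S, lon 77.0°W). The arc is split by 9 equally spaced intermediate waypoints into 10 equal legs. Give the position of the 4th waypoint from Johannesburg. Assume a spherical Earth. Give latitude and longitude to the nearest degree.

From cos δ = sin φ₁ sin φ₂ + cos φ₁ cos φ₂ cos Δλ, the central angle is δ ≈ 1.707 rad (97.8°).
Interpolate at f = 4/10 with slerp weights a = sin((1−f)δ)/sin δ ≈ 0.862, b = sin(fδ)/sin δ ≈ 0.637.
p = a·p₁ + b·p₂ ≈ (0.823, -0.244, -0.513); φ = arcsin(p_z) ≈ -30.86°, λ = atan2(p_y, p_x) ≈ -16.49°.

≈ lat 31°S, lon 16°W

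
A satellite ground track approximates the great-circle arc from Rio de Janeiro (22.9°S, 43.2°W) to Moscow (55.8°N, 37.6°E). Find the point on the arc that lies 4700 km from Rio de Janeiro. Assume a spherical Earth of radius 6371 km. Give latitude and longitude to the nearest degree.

Convert each endpoint to a unit vector on the sphere (x = cos φ cos λ, y = cos φ sin λ, z = sin φ).
The central angle between the endpoints is δ = arccos(p₁·p₂) ≈ 1.812 rad (103.8°). The total great-circle distance is δ·R ≈ 1.812 × 6371 ≈ 11545 km, so the target fraction is f = 4700/11545 ≈ 0.407.
Interpolate at f ≈ 0.407 with slerp weights a = sin((1−f)δ)/sin δ ≈ 0.906, b = sin(fδ)/sin δ ≈ 0.693.
p = a·p₁ + b·p₂ ≈ (0.917, -0.334, 0.221); φ = arcsin(p_z) ≈ 12.74°, λ = atan2(p_y, p_x) ≈ -19.99°.

≈ 13°N, 20°W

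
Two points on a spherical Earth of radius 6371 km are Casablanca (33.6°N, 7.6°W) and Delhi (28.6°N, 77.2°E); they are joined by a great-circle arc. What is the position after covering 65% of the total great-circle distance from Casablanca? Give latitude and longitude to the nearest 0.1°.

Convert each endpoint to a unit vector on the sphere (x = cos φ cos λ, y = cos φ sin λ, z = sin φ).
The central angle between the endpoints is δ = arccos(p₁·p₂) ≈ 1.233 rad (70.7°).
Interpolate at f = 0.65 with slerp weights a = sin((1−f)δ)/sin δ ≈ 0.443, b = sin(fδ)/sin δ ≈ 0.761.
p = a·p₁ + b·p₂ ≈ (0.514, 0.603, 0.610); φ = arcsin(p_z) ≈ 37.58°, λ = atan2(p_y, p_x) ≈ 49.55°.

≈ (37.6°N, 49.6°E)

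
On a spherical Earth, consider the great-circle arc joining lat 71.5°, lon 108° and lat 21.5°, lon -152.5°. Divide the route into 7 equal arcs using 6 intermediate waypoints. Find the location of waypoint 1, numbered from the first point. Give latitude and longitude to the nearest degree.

≈ lat 72°, lon 141°

Write both endpoints as unit vectors p₁, p₂ with components (cos φ cos λ, cos φ sin λ, sin φ).
The central angle between the endpoints is δ = arccos(p₁·p₂) ≈ 1.267 rad (72.6°).
Interpolate at f = 1/7 with slerp weights a = sin((1−f)δ)/sin δ ≈ 0.927, b = sin(fδ)/sin δ ≈ 0.189.
p = a·p₁ + b·p₂ ≈ (-0.247, 0.199, 0.949); φ = arcsin(p_z) ≈ 71.53°, λ = atan2(p_y, p_x) ≈ 141.13°.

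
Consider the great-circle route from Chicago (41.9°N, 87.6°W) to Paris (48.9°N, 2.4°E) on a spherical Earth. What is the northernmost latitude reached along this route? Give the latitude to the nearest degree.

≈ 56°N

The great circle lies in the plane with unit normal n̂ = (p₁ × p₂)/|p₁ × p₂|.
Here n̂_z ≈ +0.566; the vertex latitude is φ_max = arccos|n̂_z| ≈ 55.5°.
Check via Clairaut: cos φ_max = |cos φ₁| · sin C = cos(41.9°)·sin(49.5°) ≈ 0.566, again giving ≈ 55.5°.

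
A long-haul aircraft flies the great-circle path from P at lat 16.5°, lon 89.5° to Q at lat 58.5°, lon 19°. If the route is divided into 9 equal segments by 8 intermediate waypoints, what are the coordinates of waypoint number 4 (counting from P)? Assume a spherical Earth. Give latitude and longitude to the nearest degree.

Write both endpoints as unit vectors p₁, p₂ with components (cos φ cos λ, cos φ sin λ, sin φ).
The central angle between the endpoints is δ = arccos(p₁·p₂) ≈ 1.149 rad (65.8°).
Interpolate at f = 4/9 with slerp weights a = sin((1−f)δ)/sin δ ≈ 0.653, b = sin(fδ)/sin δ ≈ 0.536.
p = a·p₁ + b·p₂ ≈ (0.270, 0.717, 0.642); φ = arcsin(p_z) ≈ 39.96°, λ = atan2(p_y, p_x) ≈ 69.36°.

≈ lat 40°, lon 69°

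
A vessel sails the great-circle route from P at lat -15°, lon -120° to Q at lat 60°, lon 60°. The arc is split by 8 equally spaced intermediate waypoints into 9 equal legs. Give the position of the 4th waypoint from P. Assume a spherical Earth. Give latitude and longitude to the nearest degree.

≈ lat 45°, lon -120°

Convert each endpoint to a unit vector on the sphere (x = cos φ cos λ, y = cos φ sin λ, z = sin φ).
The central angle between the endpoints is δ = arccos(p₁·p₂) ≈ 2.356 rad (135.0°).
Interpolate at f = 4/9 with slerp weights a = sin((1−f)δ)/sin δ ≈ 1.366, b = sin(fδ)/sin δ ≈ 1.225.
p = a·p₁ + b·p₂ ≈ (-0.354, -0.612, 0.707); φ = arcsin(p_z) ≈ 45.00°, λ = atan2(p_y, p_x) ≈ -120.00°.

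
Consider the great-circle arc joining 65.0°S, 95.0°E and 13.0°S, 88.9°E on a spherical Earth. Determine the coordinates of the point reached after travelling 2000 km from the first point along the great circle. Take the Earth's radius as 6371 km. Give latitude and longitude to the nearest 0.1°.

≈ 47.1°S, 91.6°E

Write both endpoints as unit vectors p₁, p₂ with components (cos φ cos λ, cos φ sin λ, sin φ).
The central angle between the endpoints is δ = arccos(p₁·p₂) ≈ 0.911 rad (52.2°). The total great-circle distance is δ·R ≈ 0.911 × 6371 ≈ 5801 km, so the target fraction is f = 2000/5801 ≈ 0.345.
Interpolate at f ≈ 0.345 with slerp weights a = sin((1−f)δ)/sin δ ≈ 0.711, b = sin(fδ)/sin δ ≈ 0.391.
p = a·p₁ + b·p₂ ≈ (-0.019, 0.680, -0.733); φ = arcsin(p_z) ≈ -47.11°, λ = atan2(p_y, p_x) ≈ 91.59°.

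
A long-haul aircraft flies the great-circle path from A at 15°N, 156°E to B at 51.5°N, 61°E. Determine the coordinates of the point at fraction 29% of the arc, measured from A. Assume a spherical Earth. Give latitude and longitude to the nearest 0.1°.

Convert each endpoint to a unit vector on the sphere (x = cos φ cos λ, y = cos φ sin λ, z = sin φ).
The central angle between the endpoints is δ = arccos(p₁·p₂) ≈ 1.420 rad (81.4°).
Interpolate at f = 0.29 with slerp weights a = sin((1−f)δ)/sin δ ≈ 0.856, b = sin(fδ)/sin δ ≈ 0.405.
p = a·p₁ + b·p₂ ≈ (-0.633, 0.557, 0.538); φ = arcsin(p_z) ≈ 32.57°, λ = atan2(p_y, p_x) ≈ 138.67°.

≈ 32.6°N, 138.7°E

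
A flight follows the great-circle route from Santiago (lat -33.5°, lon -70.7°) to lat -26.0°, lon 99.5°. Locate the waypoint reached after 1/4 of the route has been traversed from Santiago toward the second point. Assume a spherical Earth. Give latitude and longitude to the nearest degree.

≈ lat -63°, lon -60°

Write both endpoints as unit vectors p₁, p₂ with components (cos φ cos λ, cos φ sin λ, sin φ).
The central angle between the endpoints is δ = arccos(p₁·p₂) ≈ 2.090 rad (119.8°).
Interpolate at f = 1/4 with slerp weights a = sin((1−f)δ)/sin δ ≈ 1.152, b = sin(fδ)/sin δ ≈ 0.575.
p = a·p₁ + b·p₂ ≈ (0.232, -0.397, -0.888); φ = arcsin(p_z) ≈ -62.62°, λ = atan2(p_y, p_x) ≈ -59.67°.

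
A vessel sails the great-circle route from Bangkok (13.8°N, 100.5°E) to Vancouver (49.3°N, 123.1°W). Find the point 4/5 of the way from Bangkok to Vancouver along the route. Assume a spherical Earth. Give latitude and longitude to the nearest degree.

Write both endpoints as unit vectors p₁, p₂ with components (cos φ cos λ, cos φ sin λ, sin φ).
The central angle between the endpoints is δ = arccos(p₁·p₂) ≈ 1.852 rad (106.1°).
Interpolate at f = 4/5 with slerp weights a = sin((1−f)δ)/sin δ ≈ 0.377, b = sin(fδ)/sin δ ≈ 1.037.
p = a·p₁ + b·p₂ ≈ (-0.436, -0.207, 0.876); φ = arcsin(p_z) ≈ 61.16°, λ = atan2(p_y, p_x) ≈ -154.65°.

≈ 61°N, 155°W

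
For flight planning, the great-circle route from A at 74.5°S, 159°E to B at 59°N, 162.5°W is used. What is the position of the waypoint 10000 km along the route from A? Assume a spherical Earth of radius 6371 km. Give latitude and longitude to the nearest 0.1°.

≈ 13.7°N, 172.7°W

Write both endpoints as unit vectors p₁, p₂ with components (cos φ cos λ, cos φ sin λ, sin φ).
The central angle between the endpoints is δ = arccos(p₁·p₂) ≈ 2.372 rad (135.9°). The total great-circle distance is δ·R ≈ 2.372 × 6371 ≈ 15113 km, so the target fraction is f = 10000/15113 ≈ 0.662.
Interpolate at f ≈ 0.662 with slerp weights a = sin((1−f)δ)/sin δ ≈ 1.034, b = sin(fδ)/sin δ ≈ 1.437.
p = a·p₁ + b·p₂ ≈ (-0.964, -0.124, 0.236); φ = arcsin(p_z) ≈ 13.65°, λ = atan2(p_y, p_x) ≈ -172.69°.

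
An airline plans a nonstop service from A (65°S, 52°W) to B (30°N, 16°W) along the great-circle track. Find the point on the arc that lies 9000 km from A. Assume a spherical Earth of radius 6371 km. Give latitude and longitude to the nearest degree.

≈ (12°N, 21°W)

Write both endpoints as unit vectors p₁, p₂ with components (cos φ cos λ, cos φ sin λ, sin φ).
The central angle between the endpoints is δ = arccos(p₁·p₂) ≈ 1.729 rad (99.0°). The total great-circle distance is δ·R ≈ 1.729 × 6371 ≈ 11012 km, so the target fraction is f = 9000/11012 ≈ 0.817.
Interpolate at f ≈ 0.817 with slerp weights a = sin((1−f)δ)/sin δ ≈ 0.315, b = sin(fδ)/sin δ ≈ 1.000.
p = a·p₁ + b·p₂ ≈ (0.914, -0.343, 0.215); φ = arcsin(p_z) ≈ 12.41°, λ = atan2(p_y, p_x) ≈ -20.59°.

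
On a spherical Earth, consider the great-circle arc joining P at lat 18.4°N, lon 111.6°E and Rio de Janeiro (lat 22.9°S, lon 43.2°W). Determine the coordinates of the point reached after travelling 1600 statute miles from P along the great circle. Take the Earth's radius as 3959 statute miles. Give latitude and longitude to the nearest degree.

≈ lat 11°N, lon 89°E

The haversine formula gives a central angle δ ≈ 2.723 rad (156.0°) between the endpoints. The total great-circle distance is δ·R ≈ 2.723 × 3959 ≈ 10781 mi, so the target fraction is f = 1600/10781 ≈ 0.148.
Interpolate at f ≈ 0.148 with slerp weights a = sin((1−f)δ)/sin δ ≈ 1.804, b = sin(fδ)/sin δ ≈ 0.968.
p = a·p₁ + b·p₂ ≈ (0.020, 0.981, 0.193); φ = arcsin(p_z) ≈ 11.11°, λ = atan2(p_y, p_x) ≈ 88.84°.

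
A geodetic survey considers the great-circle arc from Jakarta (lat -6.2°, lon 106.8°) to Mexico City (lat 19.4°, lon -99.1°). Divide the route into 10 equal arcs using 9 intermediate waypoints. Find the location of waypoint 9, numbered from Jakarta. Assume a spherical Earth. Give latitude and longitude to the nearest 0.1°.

Write both endpoints as unit vectors p₁, p₂ with components (cos φ cos λ, cos φ sin λ, sin φ).
The central angle between the endpoints is δ = arccos(p₁·p₂) ≈ 2.645 rad (151.6°).
Interpolate at f = 9/10 with slerp weights a = sin((1−f)δ)/sin δ ≈ 0.549, b = sin(fδ)/sin δ ≈ 1.448.
p = a·p₁ + b·p₂ ≈ (-0.374, -0.826, 0.422); φ = arcsin(p_z) ≈ 24.94°, λ = atan2(p_y, p_x) ≈ -114.35°.

≈ lat 24.9°, lon -114.3°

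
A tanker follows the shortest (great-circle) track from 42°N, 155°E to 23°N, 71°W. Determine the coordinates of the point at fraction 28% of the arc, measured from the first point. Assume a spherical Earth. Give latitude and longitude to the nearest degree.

≈ 58°N, 167°W

Write both endpoints as unit vectors p₁, p₂ with components (cos φ cos λ, cos φ sin λ, sin φ).
The central angle between the endpoints is δ = arccos(p₁·p₂) ≈ 1.786 rad (102.3°).
Interpolate at f = 0.28 with slerp weights a = sin((1−f)δ)/sin δ ≈ 0.982, b = sin(fδ)/sin δ ≈ 0.491.
p = a·p₁ + b·p₂ ≈ (-0.515, -0.119, 0.849); φ = arcsin(p_z) ≈ 58.12°, λ = atan2(p_y, p_x) ≈ -167.01°.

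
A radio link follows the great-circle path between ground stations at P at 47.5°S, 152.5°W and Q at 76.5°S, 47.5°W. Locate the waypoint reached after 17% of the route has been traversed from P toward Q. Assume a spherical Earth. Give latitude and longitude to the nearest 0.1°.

≈ 55.1°S, 148.2°W

From cos δ = sin φ₁ sin φ₂ + cos φ₁ cos φ₂ cos Δλ, the central angle is δ ≈ 0.828 rad (47.5°).
Interpolate at f = 0.17 with slerp weights a = sin((1−f)δ)/sin δ ≈ 0.861, b = sin(fδ)/sin δ ≈ 0.190.
p = a·p₁ + b·p₂ ≈ (-0.486, -0.301, -0.820); φ = arcsin(p_z) ≈ -55.11°, λ = atan2(p_y, p_x) ≈ -148.19°.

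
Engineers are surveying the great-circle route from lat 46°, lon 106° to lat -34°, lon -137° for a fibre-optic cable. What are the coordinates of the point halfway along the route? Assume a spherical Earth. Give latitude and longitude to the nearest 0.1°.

≈ lat 11.3°, lon 172.7°

Write both endpoints as unit vectors p₁, p₂ with components (cos φ cos λ, cos φ sin λ, sin φ).
The central angle between the endpoints is δ = arccos(p₁·p₂) ≈ 2.297 rad (131.6°).
Interpolate at f = 1/2 with slerp weights a = sin((1−f)δ)/sin δ ≈ 1.219, b = sin(fδ)/sin δ ≈ 1.219.
p = a·p₁ + b·p₂ ≈ (-0.973, 0.125, 0.195); φ = arcsin(p_z) ≈ 11.26°, λ = atan2(p_y, p_x) ≈ 172.69°.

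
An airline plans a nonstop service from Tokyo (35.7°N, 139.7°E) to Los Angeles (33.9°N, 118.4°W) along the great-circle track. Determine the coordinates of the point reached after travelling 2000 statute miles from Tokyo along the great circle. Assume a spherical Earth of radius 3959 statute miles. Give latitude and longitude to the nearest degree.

≈ 47°N, 176°E

Convert each endpoint to a unit vector on the sphere (x = cos φ cos λ, y = cos φ sin λ, z = sin φ).
The central angle between the endpoints is δ = arccos(p₁·p₂) ≈ 1.383 rad (79.3°). The total great-circle distance is δ·R ≈ 1.383 × 3959 ≈ 5476 mi, so the target fraction is f = 2000/5476 ≈ 0.365.
Interpolate at f ≈ 0.365 with slerp weights a = sin((1−f)δ)/sin δ ≈ 0.783, b = sin(fδ)/sin δ ≈ 0.493.
p = a·p₁ + b·p₂ ≈ (-0.680, 0.052, 0.732); φ = arcsin(p_z) ≈ 47.04°, λ = atan2(p_y, p_x) ≈ 175.65°.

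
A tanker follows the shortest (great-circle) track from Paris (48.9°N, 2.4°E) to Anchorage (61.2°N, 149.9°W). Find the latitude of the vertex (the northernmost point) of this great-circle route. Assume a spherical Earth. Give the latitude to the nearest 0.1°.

≈ 80.8°N

The great circle lies in the plane with unit normal n̂ = (p₁ × p₂)/|p₁ × p₂|.
Here n̂_z ≈ -0.159; the vertex latitude is φ_max = arccos|n̂_z| ≈ 80.8°.
Check via Clairaut: cos φ_max = |cos φ₁| · sin C = cos(48.9°)·sin(14.0°) ≈ 0.159, again giving ≈ 80.8°.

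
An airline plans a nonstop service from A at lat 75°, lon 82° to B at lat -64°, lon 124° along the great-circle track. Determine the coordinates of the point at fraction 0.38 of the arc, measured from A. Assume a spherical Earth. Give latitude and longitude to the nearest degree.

≈ lat 23°, lon 106°

The haversine formula gives a central angle δ ≈ 2.472 rad (141.6°) between the endpoints.
Interpolate at f = 0.38 with slerp weights a = sin((1−f)δ)/sin δ ≈ 1.609, b = sin(fδ)/sin δ ≈ 1.300.
p = a·p₁ + b·p₂ ≈ (-0.261, 0.885, 0.386); φ = arcsin(p_z) ≈ 22.72°, λ = atan2(p_y, p_x) ≈ 106.41°.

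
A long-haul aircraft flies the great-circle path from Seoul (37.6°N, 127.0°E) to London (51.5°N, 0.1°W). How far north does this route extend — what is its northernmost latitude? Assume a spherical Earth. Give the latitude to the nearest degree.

The great circle lies in the plane with unit normal n̂ = (p₁ × p₂)/|p₁ × p₂|.
Here n̂_z ≈ -0.400; the vertex latitude is φ_max = arccos|n̂_z| ≈ 66.4°.
Check via Clairaut: cos φ_max = |cos φ₁| · sin C = cos(37.6°)·sin(30.3°) ≈ 0.400, again giving ≈ 66.4°.

≈ 66°N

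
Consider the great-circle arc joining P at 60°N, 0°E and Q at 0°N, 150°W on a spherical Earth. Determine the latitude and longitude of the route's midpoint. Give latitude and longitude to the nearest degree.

≈ 54°N, 126°W

From cos δ = sin φ₁ sin φ₂ + cos φ₁ cos φ₂ cos Δλ, the central angle is δ ≈ 2.019 rad (115.7°).
Interpolate at f = 1/2 with slerp weights a = sin((1−f)δ)/sin δ ≈ 0.939, b = sin(fδ)/sin δ ≈ 0.939.
p = a·p₁ + b·p₂ ≈ (-0.344, -0.470, 0.813); φ = arcsin(p_z) ≈ 54.42°, λ = atan2(p_y, p_x) ≈ -126.21°.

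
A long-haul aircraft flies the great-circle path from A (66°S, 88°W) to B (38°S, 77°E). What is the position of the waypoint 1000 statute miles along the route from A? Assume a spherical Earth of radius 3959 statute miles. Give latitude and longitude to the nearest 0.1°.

Write both endpoints as unit vectors p₁, p₂ with components (cos φ cos λ, cos φ sin λ, sin φ).
The central angle between the endpoints is δ = arccos(p₁·p₂) ≈ 1.315 rad (75.4°). The total great-circle distance is δ·R ≈ 1.315 × 3959 ≈ 5207 mi, so the target fraction is f = 1000/5207 ≈ 0.192.
Interpolate at f ≈ 0.192 with slerp weights a = sin((1−f)δ)/sin δ ≈ 0.903, b = sin(fδ)/sin δ ≈ 0.258.
p = a·p₁ + b·p₂ ≈ (0.059, -0.169, -0.984); φ = arcsin(p_z) ≈ -79.71°, λ = atan2(p_y, p_x) ≈ -70.84°.

≈ (79.7°S, 70.8°W)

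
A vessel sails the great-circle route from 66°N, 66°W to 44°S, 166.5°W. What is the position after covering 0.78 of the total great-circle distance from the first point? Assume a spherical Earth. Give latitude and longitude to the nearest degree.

≈ 18°S, 150°W

Convert each endpoint to a unit vector on the sphere (x = cos φ cos λ, y = cos φ sin λ, z = sin φ).
The central angle between the endpoints is δ = arccos(p₁·p₂) ≈ 2.329 rad (133.5°).
Interpolate at f = 0.78 with slerp weights a = sin((1−f)δ)/sin δ ≈ 0.676, b = sin(fδ)/sin δ ≈ 1.336.
p = a·p₁ + b·p₂ ≈ (-0.823, -0.475, -0.311); φ = arcsin(p_z) ≈ -18.12°, λ = atan2(p_y, p_x) ≈ -149.98°.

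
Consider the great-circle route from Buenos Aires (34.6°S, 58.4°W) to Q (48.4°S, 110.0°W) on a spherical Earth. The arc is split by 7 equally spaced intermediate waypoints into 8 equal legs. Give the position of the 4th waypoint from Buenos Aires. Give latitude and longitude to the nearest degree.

≈ (44°S, 81°W)

Write both endpoints as unit vectors p₁, p₂ with components (cos φ cos λ, cos φ sin λ, sin φ).
The central angle between the endpoints is δ = arccos(p₁·p₂) ≈ 0.701 rad (40.2°).
Interpolate at f = 4/8 with slerp weights a = sin((1−f)δ)/sin δ ≈ 0.532, b = sin(fδ)/sin δ ≈ 0.532.
p = a·p₁ + b·p₂ ≈ (0.109, -0.705, -0.700); φ = arcsin(p_z) ≈ -44.46°, λ = atan2(p_y, p_x) ≈ -81.24°.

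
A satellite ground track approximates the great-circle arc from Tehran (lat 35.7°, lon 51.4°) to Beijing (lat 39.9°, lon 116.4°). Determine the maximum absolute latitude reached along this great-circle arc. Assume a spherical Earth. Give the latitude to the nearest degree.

The great circle lies in the plane with unit normal n̂ = (p₁ × p₂)/|p₁ × p₂|.
Here n̂_z ≈ +0.733; the vertex latitude is φ_max = arccos|n̂_z| ≈ 42.9°.
Check via Clairaut: cos φ_max = |cos φ₁| · sin C = cos(35.7°)·sin(64.5°) ≈ 0.733, again giving ≈ 42.9°.

≈ 43°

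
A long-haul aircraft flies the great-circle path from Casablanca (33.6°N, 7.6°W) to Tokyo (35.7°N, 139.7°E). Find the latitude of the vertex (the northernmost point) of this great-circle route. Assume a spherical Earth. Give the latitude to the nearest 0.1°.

The great circle lies in the plane with unit normal n̂ = (p₁ × p₂)/|p₁ × p₂|.
Here n̂_z ≈ +0.377; the vertex latitude is φ_max = arccos|n̂_z| ≈ 67.9°.
Check via Clairaut: cos φ_max = |cos φ₁| · sin C = cos(33.6°)·sin(26.9°) ≈ 0.377, again giving ≈ 67.9°.

≈ 67.9°N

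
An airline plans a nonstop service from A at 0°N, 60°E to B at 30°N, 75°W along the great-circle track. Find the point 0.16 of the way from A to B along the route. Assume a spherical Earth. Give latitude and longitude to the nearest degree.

≈ 13°N, 44°E

From cos δ = sin φ₁ sin φ₂ + cos φ₁ cos φ₂ cos Δλ, the central angle is δ ≈ 2.230 rad (127.8°).
Interpolate at f = 0.16 with slerp weights a = sin((1−f)δ)/sin δ ≈ 1.208, b = sin(fδ)/sin δ ≈ 0.442.
p = a·p₁ + b·p₂ ≈ (0.703, 0.676, 0.221); φ = arcsin(p_z) ≈ 12.76°, λ = atan2(p_y, p_x) ≈ 43.90°.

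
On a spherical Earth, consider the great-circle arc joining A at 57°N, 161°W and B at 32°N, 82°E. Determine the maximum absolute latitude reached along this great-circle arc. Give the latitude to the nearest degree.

≈ 65°N

The great circle lies in the plane with unit normal n̂ = (p₁ × p₂)/|p₁ × p₂|.
Here n̂_z ≈ -0.423; the vertex latitude is φ_max = arccos|n̂_z| ≈ 65.0°.
Check via Clairaut: cos φ_max = |cos φ₁| · sin C = cos(57.0°)·sin(51.0°) ≈ 0.423, again giving ≈ 65.0°.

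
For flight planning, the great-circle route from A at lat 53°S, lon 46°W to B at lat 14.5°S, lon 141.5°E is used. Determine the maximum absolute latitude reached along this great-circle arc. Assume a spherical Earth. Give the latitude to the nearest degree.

≈ 85°S

The great circle lies in the plane with unit normal n̂ = (p₁ × p₂)/|p₁ × p₂|.
Here n̂_z ≈ -0.082; the vertex latitude is φ_max = arccos|n̂_z| ≈ 85.3°.
Check via Clairaut: cos φ_max = |cos φ₁| · sin C = cos(53.0°)·sin(172.2°) ≈ 0.082, again giving ≈ 85.3°.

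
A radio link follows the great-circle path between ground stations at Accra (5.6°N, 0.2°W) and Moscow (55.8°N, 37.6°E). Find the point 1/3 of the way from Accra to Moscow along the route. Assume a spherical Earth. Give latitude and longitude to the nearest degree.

≈ (23°N, 8°E)

Convert each endpoint to a unit vector on the sphere (x = cos φ cos λ, y = cos φ sin λ, z = sin φ).
The central angle between the endpoints is δ = arccos(p₁·p₂) ≈ 1.021 rad (58.5°).
Interpolate at f = 1/3 with slerp weights a = sin((1−f)δ)/sin δ ≈ 0.738, b = sin(fδ)/sin δ ≈ 0.391.
p = a·p₁ + b·p₂ ≈ (0.909, 0.132, 0.396); φ = arcsin(p_z) ≈ 23.32°, λ = atan2(p_y, p_x) ≈ 8.24°.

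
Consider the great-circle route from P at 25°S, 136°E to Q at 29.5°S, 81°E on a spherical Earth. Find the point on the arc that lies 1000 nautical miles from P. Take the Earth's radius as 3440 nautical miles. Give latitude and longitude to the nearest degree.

Write both endpoints as unit vectors p₁, p₂ with components (cos φ cos λ, cos φ sin λ, sin φ).
The central angle between the endpoints is δ = arccos(p₁·p₂) ≈ 0.849 rad (48.7°). The total great-circle distance is δ·R ≈ 0.849 × 3440 ≈ 2921 nmi, so the target fraction is f = 1000/2921 ≈ 0.342.
Interpolate at f ≈ 0.342 with slerp weights a = sin((1−f)δ)/sin δ ≈ 0.706, b = sin(fδ)/sin δ ≈ 0.382.
p = a·p₁ + b·p₂ ≈ (-0.408, 0.773, -0.486); φ = arcsin(p_z) ≈ -29.10°, λ = atan2(p_y, p_x) ≈ 117.85°.

≈ 29°S, 118°E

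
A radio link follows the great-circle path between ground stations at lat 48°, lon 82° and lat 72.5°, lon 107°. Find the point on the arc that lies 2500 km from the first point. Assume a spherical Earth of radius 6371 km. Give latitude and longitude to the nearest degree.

≈ lat 69°, lon 99°

Convert each endpoint to a unit vector on the sphere (x = cos φ cos λ, y = cos φ sin λ, z = sin φ).
The central angle between the endpoints is δ = arccos(p₁·p₂) ≈ 0.471 rad (27.0°). The total great-circle distance is δ·R ≈ 0.471 × 6371 ≈ 3001 km, so the target fraction is f = 2500/3001 ≈ 0.833.
Interpolate at f ≈ 0.833 with slerp weights a = sin((1−f)δ)/sin δ ≈ 0.173, b = sin(fδ)/sin δ ≈ 0.843.
p = a·p₁ + b·p₂ ≈ (-0.058, 0.357, 0.932); φ = arcsin(p_z) ≈ 68.80°, λ = atan2(p_y, p_x) ≈ 99.22°.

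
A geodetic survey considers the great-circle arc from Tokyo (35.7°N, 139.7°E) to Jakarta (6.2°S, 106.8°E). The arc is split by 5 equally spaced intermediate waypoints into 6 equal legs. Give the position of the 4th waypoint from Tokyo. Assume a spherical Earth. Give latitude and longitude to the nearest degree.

≈ 8°N, 117°E

The haversine formula gives a central angle δ ≈ 0.909 rad (52.1°) between the endpoints.
Interpolate at f = 4/6 with slerp weights a = sin((1−f)δ)/sin δ ≈ 0.378, b = sin(fδ)/sin δ ≈ 0.722.
p = a·p₁ + b·p₂ ≈ (-0.442, 0.886, 0.143); φ = arcsin(p_z) ≈ 8.21°, λ = atan2(p_y, p_x) ≈ 116.50°.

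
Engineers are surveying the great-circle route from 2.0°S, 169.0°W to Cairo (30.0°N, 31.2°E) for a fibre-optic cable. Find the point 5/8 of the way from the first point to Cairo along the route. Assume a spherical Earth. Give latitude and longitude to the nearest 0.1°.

The haversine formula gives a central angle δ ≈ 2.549 rad (146.1°) between the endpoints.
Interpolate at f = 5/8 with slerp weights a = sin((1−f)δ)/sin δ ≈ 1.463, b = sin(fδ)/sin δ ≈ 1.791.
p = a·p₁ + b·p₂ ≈ (-0.109, 0.524, 0.844); φ = arcsin(p_z) ≈ 57.61°, λ = atan2(p_y, p_x) ≈ 101.74°.

≈ 57.6°N, 101.7°E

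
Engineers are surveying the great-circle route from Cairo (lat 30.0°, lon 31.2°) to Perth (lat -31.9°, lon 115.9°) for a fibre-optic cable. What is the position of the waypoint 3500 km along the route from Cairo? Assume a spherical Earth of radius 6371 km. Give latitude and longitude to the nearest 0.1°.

≈ lat 11.4°, lon 58.5°

Write both endpoints as unit vectors p₁, p₂ with components (cos φ cos λ, cos φ sin λ, sin φ).
The central angle between the endpoints is δ = arccos(p₁·p₂) ≈ 1.768 rad (101.3°). The total great-circle distance is δ·R ≈ 1.768 × 6371 ≈ 11266 km, so the target fraction is f = 3500/11266 ≈ 0.311.
Interpolate at f ≈ 0.311 with slerp weights a = sin((1−f)δ)/sin δ ≈ 0.957, b = sin(fδ)/sin δ ≈ 0.533.
p = a·p₁ + b·p₂ ≈ (0.512, 0.836, 0.197); φ = arcsin(p_z) ≈ 11.38°, λ = atan2(p_y, p_x) ≈ 58.53°.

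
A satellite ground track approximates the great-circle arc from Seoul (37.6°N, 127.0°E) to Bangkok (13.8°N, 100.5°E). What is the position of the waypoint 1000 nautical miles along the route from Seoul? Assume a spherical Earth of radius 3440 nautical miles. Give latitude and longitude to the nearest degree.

Convert each endpoint to a unit vector on the sphere (x = cos φ cos λ, y = cos φ sin λ, z = sin φ).
The central angle between the endpoints is δ = arccos(p₁·p₂) ≈ 0.584 rad (33.5°). The total great-circle distance is δ·R ≈ 0.584 × 3440 ≈ 2010 nmi, so the target fraction is f = 1000/2010 ≈ 0.498.
Interpolate at f ≈ 0.498 with slerp weights a = sin((1−f)δ)/sin δ ≈ 0.525, b = sin(fδ)/sin δ ≈ 0.520.
p = a·p₁ + b·p₂ ≈ (-0.342, 0.828, 0.444); φ = arcsin(p_z) ≈ 26.36°, λ = atan2(p_y, p_x) ≈ 112.45°.

≈ 26°N, 112°E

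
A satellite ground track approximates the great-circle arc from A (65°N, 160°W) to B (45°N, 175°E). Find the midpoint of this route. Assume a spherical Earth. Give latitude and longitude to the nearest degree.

Write both endpoints as unit vectors p₁, p₂ with components (cos φ cos λ, cos φ sin λ, sin φ).
The central angle between the endpoints is δ = arccos(p₁·p₂) ≈ 0.423 rad (24.3°).
Interpolate at f = 1/2 with slerp weights a = sin((1−f)δ)/sin δ ≈ 0.511, b = sin(fδ)/sin δ ≈ 0.511.
p = a·p₁ + b·p₂ ≈ (-0.563, -0.042, 0.825); φ = arcsin(p_z) ≈ 55.60°, λ = atan2(p_y, p_x) ≈ -175.70°.

≈ (56°N, 176°W)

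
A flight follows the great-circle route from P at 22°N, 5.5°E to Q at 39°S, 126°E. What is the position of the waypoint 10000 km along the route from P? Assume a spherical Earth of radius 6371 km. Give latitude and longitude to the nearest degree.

≈ 30°S, 82°E

Convert each endpoint to a unit vector on the sphere (x = cos φ cos λ, y = cos φ sin λ, z = sin φ).
The central angle between the endpoints is δ = arccos(p₁·p₂) ≈ 2.216 rad (127.0°). The total great-circle distance is δ·R ≈ 2.216 × 6371 ≈ 14119 km, so the target fraction is f = 10000/14119 ≈ 0.708.
Interpolate at f ≈ 0.708 with slerp weights a = sin((1−f)δ)/sin δ ≈ 0.754, b = sin(fδ)/sin δ ≈ 1.252.
p = a·p₁ + b·p₂ ≈ (0.124, 0.854, -0.505); φ = arcsin(p_z) ≈ -30.35°, λ = atan2(p_y, p_x) ≈ 81.73°.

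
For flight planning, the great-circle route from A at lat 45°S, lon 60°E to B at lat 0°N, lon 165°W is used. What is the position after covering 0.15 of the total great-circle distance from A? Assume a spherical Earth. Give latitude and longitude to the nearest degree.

The haversine formula gives a central angle δ ≈ 2.094 rad (120.0°) between the endpoints.
Interpolate at f = 0.15 with slerp weights a = sin((1−f)δ)/sin δ ≈ 1.129, b = sin(fδ)/sin δ ≈ 0.357.
p = a·p₁ + b·p₂ ≈ (0.055, 0.599, -0.799); φ = arcsin(p_z) ≈ -53.00°, λ = atan2(p_y, p_x) ≈ 84.79°.

≈ lat 53°S, lon 85°E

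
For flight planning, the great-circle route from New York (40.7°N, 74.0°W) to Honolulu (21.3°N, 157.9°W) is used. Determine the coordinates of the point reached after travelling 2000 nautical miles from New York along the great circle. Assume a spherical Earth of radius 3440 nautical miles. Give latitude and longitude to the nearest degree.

Write both endpoints as unit vectors p₁, p₂ with components (cos φ cos λ, cos φ sin λ, sin φ).
The central angle between the endpoints is δ = arccos(p₁·p₂) ≈ 1.254 rad (71.8°). The total great-circle distance is δ·R ≈ 1.254 × 3440 ≈ 4312 nmi, so the target fraction is f = 2000/4312 ≈ 0.464.
Interpolate at f ≈ 0.464 with slerp weights a = sin((1−f)δ)/sin δ ≈ 0.655, b = sin(fδ)/sin δ ≈ 0.578.
p = a·p₁ + b·p₂ ≈ (-0.362, -0.680, 0.637); φ = arcsin(p_z) ≈ 39.59°, λ = atan2(p_y, p_x) ≈ -118.02°.

≈ (40°N, 118°W)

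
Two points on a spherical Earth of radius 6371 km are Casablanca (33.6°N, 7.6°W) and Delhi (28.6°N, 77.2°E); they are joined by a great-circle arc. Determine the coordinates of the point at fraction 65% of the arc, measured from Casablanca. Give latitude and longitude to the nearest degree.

≈ 38°N, 50°E

Write both endpoints as unit vectors p₁, p₂ with components (cos φ cos λ, cos φ sin λ, sin φ).
The central angle between the endpoints is δ = arccos(p₁·p₂) ≈ 1.233 rad (70.7°).
Interpolate at f = 0.65 with slerp weights a = sin((1−f)δ)/sin δ ≈ 0.443, b = sin(fδ)/sin δ ≈ 0.761.
p = a·p₁ + b·p₂ ≈ (0.514, 0.603, 0.610); φ = arcsin(p_z) ≈ 37.58°, λ = atan2(p_y, p_x) ≈ 49.55°.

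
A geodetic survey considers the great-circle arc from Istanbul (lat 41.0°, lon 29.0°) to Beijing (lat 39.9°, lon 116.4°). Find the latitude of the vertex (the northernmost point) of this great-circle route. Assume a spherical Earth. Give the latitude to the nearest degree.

The great circle lies in the plane with unit normal n̂ = (p₁ × p₂)/|p₁ × p₂|.
Here n̂_z ≈ +0.647; the vertex latitude is φ_max = arccos|n̂_z| ≈ 49.7°.

≈ 50°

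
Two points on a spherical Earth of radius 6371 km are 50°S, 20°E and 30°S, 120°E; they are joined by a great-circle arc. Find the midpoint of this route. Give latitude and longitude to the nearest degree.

≈ 52°S, 80°E

Convert each endpoint to a unit vector on the sphere (x = cos φ cos λ, y = cos φ sin λ, z = sin φ).
The central angle between the endpoints is δ = arccos(p₁·p₂) ≈ 1.280 rad (73.4°).
Interpolate at f = 1/2 with slerp weights a = sin((1−f)δ)/sin δ ≈ 0.623, b = sin(fδ)/sin δ ≈ 0.623.
p = a·p₁ + b·p₂ ≈ (0.107, 0.605, -0.789); φ = arcsin(p_z) ≈ -52.12°, λ = atan2(p_y, p_x) ≈ 80.00°.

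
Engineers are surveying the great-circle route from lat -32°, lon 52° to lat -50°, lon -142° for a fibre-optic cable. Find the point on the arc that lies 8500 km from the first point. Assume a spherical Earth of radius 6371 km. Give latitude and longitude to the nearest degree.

≈ lat -70°, lon -154°

Write both endpoints as unit vectors p₁, p₂ with components (cos φ cos λ, cos φ sin λ, sin φ).
The central angle between the endpoints is δ = arccos(p₁·p₂) ≈ 1.694 rad (97.1°). The total great-circle distance is δ·R ≈ 1.694 × 6371 ≈ 10793 km, so the target fraction is f = 8500/10793 ≈ 0.788.
Interpolate at f ≈ 0.788 with slerp weights a = sin((1−f)δ)/sin δ ≈ 0.355, b = sin(fδ)/sin δ ≈ 0.980.
p = a·p₁ + b·p₂ ≈ (-0.311, -0.150, -0.938); φ = arcsin(p_z) ≈ -69.79°, λ = atan2(p_y, p_x) ≈ -154.17°.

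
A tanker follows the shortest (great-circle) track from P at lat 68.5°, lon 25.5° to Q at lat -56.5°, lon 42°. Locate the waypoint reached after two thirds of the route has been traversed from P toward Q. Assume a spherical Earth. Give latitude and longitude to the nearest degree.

Write both endpoints as unit vectors p₁, p₂ with components (cos φ cos λ, cos φ sin λ, sin φ).
The central angle between the endpoints is δ = arccos(p₁·p₂) ≈ 2.192 rad (125.6°).
Interpolate at f = 2/3 with slerp weights a = sin((1−f)δ)/sin δ ≈ 0.821, b = sin(fδ)/sin δ ≈ 1.222.
p = a·p₁ + b·p₂ ≈ (0.773, 0.581, -0.256); φ = arcsin(p_z) ≈ -14.82°, λ = atan2(p_y, p_x) ≈ 36.93°.

≈ lat -15°, lon 37°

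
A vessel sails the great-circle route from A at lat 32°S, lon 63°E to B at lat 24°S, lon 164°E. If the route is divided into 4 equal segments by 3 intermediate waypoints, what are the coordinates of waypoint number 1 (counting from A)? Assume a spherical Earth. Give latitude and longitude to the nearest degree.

≈ lat 39°S, lon 88°E

The haversine formula gives a central angle δ ≈ 1.503 rad (86.1°) between the endpoints.
Interpolate at f = 1/4 with slerp weights a = sin((1−f)δ)/sin δ ≈ 0.905, b = sin(fδ)/sin δ ≈ 0.368.
p = a·p₁ + b·p₂ ≈ (0.026, 0.777, -0.629); φ = arcsin(p_z) ≈ -39.00°, λ = atan2(p_y, p_x) ≈ 88.12°.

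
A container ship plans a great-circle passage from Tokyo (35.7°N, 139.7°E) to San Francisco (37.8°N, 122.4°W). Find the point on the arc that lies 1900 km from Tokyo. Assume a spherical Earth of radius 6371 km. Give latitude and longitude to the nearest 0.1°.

≈ (44.2°N, 159.1°E)

From cos δ = sin φ₁ sin φ₂ + cos φ₁ cos φ₂ cos Δλ, the central angle is δ ≈ 1.298 rad (74.4°). The total great-circle distance is δ·R ≈ 1.298 × 6371 ≈ 8269 km, so the target fraction is f = 1900/8269 ≈ 0.230.
Interpolate at f ≈ 0.230 with slerp weights a = sin((1−f)δ)/sin δ ≈ 0.874, b = sin(fδ)/sin δ ≈ 0.305.
p = a·p₁ + b·p₂ ≈ (-0.670, 0.255, 0.697); φ = arcsin(p_z) ≈ 44.17°, λ = atan2(p_y, p_x) ≈ 159.15°.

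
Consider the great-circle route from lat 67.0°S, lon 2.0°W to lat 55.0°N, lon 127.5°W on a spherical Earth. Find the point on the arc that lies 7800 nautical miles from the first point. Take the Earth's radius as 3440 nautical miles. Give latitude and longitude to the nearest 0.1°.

≈ lat 36.8°N, lon 108.7°W

From cos δ = sin φ₁ sin φ₂ + cos φ₁ cos φ₂ cos Δλ, the central angle is δ ≈ 2.656 rad (152.2°). The total great-circle distance is δ·R ≈ 2.656 × 3440 ≈ 9135 nmi, so the target fraction is f = 7800/9135 ≈ 0.854.
Interpolate at f ≈ 0.854 with slerp weights a = sin((1−f)δ)/sin δ ≈ 0.810, b = sin(fδ)/sin δ ≈ 1.642.
p = a·p₁ + b·p₂ ≈ (-0.257, -0.758, 0.599); φ = arcsin(p_z) ≈ 36.82°, λ = atan2(p_y, p_x) ≈ -108.72°.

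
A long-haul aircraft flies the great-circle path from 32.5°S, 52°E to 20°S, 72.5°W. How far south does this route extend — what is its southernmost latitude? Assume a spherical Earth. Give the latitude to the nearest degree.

≈ 47°S

The great circle lies in the plane with unit normal n̂ = (p₁ × p₂)/|p₁ × p₂|.
Here n̂_z ≈ -0.677; the vertex latitude is φ_max = arccos|n̂_z| ≈ 47.4°.
Check via Clairaut: cos φ_max = |cos φ₁| · sin C = cos(32.5°)·sin(126.6°) ≈ 0.677, again giving ≈ 47.4°.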